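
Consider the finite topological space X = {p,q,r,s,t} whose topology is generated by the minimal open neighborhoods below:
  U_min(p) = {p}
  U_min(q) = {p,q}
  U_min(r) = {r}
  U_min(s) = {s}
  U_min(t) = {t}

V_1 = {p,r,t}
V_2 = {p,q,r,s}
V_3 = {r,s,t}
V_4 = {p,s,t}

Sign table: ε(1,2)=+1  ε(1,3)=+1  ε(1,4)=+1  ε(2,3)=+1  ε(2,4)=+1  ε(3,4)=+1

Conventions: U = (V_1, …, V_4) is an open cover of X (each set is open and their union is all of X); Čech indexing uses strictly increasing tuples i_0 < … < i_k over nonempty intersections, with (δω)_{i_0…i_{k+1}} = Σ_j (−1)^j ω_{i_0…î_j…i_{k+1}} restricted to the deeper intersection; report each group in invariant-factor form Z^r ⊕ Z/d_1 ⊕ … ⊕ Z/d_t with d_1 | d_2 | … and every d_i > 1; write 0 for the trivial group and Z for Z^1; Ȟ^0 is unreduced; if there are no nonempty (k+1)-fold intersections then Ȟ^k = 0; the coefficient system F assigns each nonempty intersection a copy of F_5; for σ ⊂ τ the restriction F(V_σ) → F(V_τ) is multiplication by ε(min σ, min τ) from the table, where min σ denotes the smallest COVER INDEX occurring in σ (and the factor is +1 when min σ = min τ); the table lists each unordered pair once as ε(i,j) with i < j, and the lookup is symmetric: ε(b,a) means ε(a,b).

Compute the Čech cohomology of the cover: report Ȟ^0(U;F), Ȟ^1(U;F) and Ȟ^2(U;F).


Ȟ^0(U;F) ≅ Z/5; Ȟ^1(U;F) ≅ 0; Ȟ^2(U;F) ≅ Z/5

intersection data:
  V12={p,r} V13={r,t} V14={p,t} V23={r,s} V24={p,s} V34={s,t}
  V123={r} V124={p} V134={t} V234={s}
C dims 4,6,4; δ0: rk_F5 3; δ1: rk_F5 3
Ȟ^0 = (4 − 3) − 0 = 1, so Ȟ^0 ≅ Z/5
Ȟ^1 = (6 − 3) − 3 = 0, so Ȟ^1 ≅ 0
Ȟ^2 = (4 − 0) − 3 = 1, so Ȟ^2 ≅ Z/5


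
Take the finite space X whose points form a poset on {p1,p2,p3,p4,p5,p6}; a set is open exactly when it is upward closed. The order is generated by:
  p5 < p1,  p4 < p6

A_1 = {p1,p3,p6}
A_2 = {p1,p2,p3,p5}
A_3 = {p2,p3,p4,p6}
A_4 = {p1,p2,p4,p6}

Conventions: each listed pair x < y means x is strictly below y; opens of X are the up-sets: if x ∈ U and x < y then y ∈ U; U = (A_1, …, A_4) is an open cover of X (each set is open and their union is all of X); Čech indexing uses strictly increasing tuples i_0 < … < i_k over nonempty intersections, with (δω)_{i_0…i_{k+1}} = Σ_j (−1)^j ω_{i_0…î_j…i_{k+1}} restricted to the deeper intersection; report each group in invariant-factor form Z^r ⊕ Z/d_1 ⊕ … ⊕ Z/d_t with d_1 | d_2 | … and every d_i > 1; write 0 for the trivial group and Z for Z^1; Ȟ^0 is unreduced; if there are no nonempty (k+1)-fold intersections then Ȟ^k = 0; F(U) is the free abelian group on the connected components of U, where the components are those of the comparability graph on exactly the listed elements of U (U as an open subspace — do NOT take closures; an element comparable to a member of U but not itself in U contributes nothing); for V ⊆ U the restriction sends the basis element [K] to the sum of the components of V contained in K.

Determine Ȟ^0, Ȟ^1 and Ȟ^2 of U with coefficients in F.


nerve of the cover:
  A12={p1,p3} A13={p3,p6} A14={p1,p6} A23={p2,p3} A24={p1,p2} A34={p2,p4,p6}
  A123={p3} A124={p1} A134={p6} A234={p2}
components per intersection:
  A1: {p1} {p3} {p6}
  A2: {p1,p5} {p2} {p3}
  A3: {p2} {p3} {p4,p6}
  A4: {p1} {p2} {p4,p6}
  A12: {p1} {p3}
  A13: {p3} {p6}
  A14: {p1} {p6}
  A23: {p2} {p3}
  A24: {p1} {p2}
  A34: {p2} {p4,p6}
  A123: {p3}
  A124: {p1}
  A134: {p6}
  A234: {p2}
C dims 12,12,4; δ0: rk 8, SNF 1^8; δ1: rk 4, SNF 1^4
Ȟ^0 = (12 − 8) − 0 = 4, so Ȟ^0 ≅ Z^4
Ȟ^1 = (12 − 4) − 8 = 0, so Ȟ^1 ≅ 0
Ȟ^2 = (4 − 0) − 4 = 0, so Ȟ^2 ≅ 0

Ȟ^0(U;F) ≅ Z^4, Ȟ^1(U;F) ≅ 0 and Ȟ^2(U;F) ≅ 0


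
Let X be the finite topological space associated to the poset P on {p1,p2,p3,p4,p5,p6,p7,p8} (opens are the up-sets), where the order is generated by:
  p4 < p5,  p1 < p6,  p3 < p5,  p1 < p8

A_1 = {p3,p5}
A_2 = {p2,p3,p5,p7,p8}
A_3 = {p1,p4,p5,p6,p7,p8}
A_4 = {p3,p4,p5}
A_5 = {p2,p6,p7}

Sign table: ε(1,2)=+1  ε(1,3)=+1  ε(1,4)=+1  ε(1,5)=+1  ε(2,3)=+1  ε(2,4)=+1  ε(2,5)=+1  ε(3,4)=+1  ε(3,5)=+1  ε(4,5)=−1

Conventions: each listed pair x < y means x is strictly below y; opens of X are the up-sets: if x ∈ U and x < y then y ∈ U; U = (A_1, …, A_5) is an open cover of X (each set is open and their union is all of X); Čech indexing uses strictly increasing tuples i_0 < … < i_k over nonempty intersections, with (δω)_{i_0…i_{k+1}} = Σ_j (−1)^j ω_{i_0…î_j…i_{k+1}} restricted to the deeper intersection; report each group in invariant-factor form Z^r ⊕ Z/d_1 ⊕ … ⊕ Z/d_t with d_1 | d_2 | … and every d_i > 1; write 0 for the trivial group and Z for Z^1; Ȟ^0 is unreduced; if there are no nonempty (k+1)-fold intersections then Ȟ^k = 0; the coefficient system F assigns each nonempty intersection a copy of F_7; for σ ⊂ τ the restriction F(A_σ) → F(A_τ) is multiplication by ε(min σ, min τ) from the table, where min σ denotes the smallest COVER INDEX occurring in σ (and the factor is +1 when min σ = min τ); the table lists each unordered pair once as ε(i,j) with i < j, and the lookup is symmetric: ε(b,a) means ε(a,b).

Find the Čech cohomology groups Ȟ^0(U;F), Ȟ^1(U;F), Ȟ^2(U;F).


nerve of the cover:
  A12={p3,p5} A13={p5} A14={p3,p5} A23={p5,p7,p8} A24={p3,p5} A25={p2,p7} A34={p4,p5} A35={p6,p7}
  A123={p5} A124={p3,p5} A134={p5} A234={p5} A235={p7}
  A1234={p5}
C dims 5,8,5,1; δ0: rk_F7 4; δ1: rk_F7 4; δ2: rk_F7 1
Ȟ^0 = (5 − 4) − 0 = 1, so Ȟ^0 ≅ Z/7
Ȟ^1 = (8 − 4) − 4 = 0, so Ȟ^1 ≅ 0
Ȟ^2 = (5 − 1) − 4 = 0, so Ȟ^2 ≅ 0

Ȟ^0 = Z/7, Ȟ^1 = 0, Ȟ^2 = 0


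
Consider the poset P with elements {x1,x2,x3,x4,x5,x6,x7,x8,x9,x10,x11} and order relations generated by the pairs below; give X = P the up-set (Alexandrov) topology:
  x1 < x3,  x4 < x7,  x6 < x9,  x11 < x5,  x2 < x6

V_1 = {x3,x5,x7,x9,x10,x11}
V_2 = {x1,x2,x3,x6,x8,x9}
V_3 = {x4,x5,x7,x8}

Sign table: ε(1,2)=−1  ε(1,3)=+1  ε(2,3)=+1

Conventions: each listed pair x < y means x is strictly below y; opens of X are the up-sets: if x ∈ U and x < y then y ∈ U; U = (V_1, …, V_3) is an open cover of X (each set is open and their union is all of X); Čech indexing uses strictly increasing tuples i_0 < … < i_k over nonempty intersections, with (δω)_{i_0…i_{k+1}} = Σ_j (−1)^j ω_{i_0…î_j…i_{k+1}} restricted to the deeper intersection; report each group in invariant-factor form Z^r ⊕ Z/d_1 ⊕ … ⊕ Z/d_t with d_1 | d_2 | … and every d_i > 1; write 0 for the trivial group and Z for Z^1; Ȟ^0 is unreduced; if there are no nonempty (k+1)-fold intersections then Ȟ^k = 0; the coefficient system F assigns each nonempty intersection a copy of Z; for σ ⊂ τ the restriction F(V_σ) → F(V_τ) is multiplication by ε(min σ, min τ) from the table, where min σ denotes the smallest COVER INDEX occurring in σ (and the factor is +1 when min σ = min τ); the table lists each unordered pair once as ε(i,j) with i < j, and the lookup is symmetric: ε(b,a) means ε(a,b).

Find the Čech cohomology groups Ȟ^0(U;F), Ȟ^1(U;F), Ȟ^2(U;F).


cover nerve:
  V12={x3,x9} V13={x5,x7} V23={x8}
C dims 3,3; δ0: rk 3, SNF 1^2·2
Ȟ^0: (3−3)−0=0 ⇒ 0
Ȟ^1: (3−0)−3=0 plus torsion [2] ⇒ Z/2
Ȟ^2: (0−0)−0=0 ⇒ 0

Ȟ^0 ≅ 0,  Ȟ^1 ≅ Z/2,  Ȟ^2 ≅ 0


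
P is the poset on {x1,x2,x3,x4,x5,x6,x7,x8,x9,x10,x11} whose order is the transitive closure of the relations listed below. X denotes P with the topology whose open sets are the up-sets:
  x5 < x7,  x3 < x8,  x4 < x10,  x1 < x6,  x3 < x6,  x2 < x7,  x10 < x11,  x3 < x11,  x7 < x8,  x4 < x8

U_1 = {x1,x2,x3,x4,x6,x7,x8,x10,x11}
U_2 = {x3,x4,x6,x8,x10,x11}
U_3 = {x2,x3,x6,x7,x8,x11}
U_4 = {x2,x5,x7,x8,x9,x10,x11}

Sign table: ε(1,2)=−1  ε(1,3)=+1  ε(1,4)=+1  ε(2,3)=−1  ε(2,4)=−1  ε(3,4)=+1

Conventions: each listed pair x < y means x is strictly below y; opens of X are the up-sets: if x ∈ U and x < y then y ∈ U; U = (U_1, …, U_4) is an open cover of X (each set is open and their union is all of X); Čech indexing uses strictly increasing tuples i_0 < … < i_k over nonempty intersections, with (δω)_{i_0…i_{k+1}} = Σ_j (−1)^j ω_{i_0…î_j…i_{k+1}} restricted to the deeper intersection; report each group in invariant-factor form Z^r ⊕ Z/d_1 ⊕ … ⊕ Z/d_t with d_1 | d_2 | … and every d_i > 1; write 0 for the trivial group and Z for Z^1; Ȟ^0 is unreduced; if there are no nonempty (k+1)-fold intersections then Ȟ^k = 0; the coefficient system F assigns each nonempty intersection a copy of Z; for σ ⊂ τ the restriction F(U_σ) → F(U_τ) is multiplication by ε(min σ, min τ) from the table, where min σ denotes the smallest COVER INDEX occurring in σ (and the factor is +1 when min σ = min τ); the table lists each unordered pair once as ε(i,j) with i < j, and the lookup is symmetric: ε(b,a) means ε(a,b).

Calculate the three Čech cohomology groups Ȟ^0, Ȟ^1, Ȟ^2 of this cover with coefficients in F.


Ȟ^0(U;F) ≅ Z; Ȟ^1(U;F) ≅ 0; Ȟ^2(U;F) ≅ 0

nerve of the cover:
  U12={x3,x4,x6,x8,x10,x11} U13={x2,x3,x6,x7,x8,x11} U14={x2,x7,x8,x10,x11} U23={x3,x6,x8,x11} U24={x8,x10,x11} U34={x2,x7,x8,x11}
  U123={x3,x6,x8,x11} U124={x8,x10,x11} U134={x2,x7,x8,x11} U234={x8,x11}
  U1234={x8,x11}
C dims 4,6,4,1; δ0: rk 3, SNF 1^3; δ1: rk 3, SNF 1^3; δ2: rk 1, SNF 1^1
Ȟ^0 = (4 − 3) − 0 = 1, so Ȟ^0 ≅ Z
Ȟ^1 = (6 − 3) − 3 = 0, so Ȟ^1 ≅ 0
Ȟ^2 = (4 − 1) − 3 = 0, so Ȟ^2 ≅ 0


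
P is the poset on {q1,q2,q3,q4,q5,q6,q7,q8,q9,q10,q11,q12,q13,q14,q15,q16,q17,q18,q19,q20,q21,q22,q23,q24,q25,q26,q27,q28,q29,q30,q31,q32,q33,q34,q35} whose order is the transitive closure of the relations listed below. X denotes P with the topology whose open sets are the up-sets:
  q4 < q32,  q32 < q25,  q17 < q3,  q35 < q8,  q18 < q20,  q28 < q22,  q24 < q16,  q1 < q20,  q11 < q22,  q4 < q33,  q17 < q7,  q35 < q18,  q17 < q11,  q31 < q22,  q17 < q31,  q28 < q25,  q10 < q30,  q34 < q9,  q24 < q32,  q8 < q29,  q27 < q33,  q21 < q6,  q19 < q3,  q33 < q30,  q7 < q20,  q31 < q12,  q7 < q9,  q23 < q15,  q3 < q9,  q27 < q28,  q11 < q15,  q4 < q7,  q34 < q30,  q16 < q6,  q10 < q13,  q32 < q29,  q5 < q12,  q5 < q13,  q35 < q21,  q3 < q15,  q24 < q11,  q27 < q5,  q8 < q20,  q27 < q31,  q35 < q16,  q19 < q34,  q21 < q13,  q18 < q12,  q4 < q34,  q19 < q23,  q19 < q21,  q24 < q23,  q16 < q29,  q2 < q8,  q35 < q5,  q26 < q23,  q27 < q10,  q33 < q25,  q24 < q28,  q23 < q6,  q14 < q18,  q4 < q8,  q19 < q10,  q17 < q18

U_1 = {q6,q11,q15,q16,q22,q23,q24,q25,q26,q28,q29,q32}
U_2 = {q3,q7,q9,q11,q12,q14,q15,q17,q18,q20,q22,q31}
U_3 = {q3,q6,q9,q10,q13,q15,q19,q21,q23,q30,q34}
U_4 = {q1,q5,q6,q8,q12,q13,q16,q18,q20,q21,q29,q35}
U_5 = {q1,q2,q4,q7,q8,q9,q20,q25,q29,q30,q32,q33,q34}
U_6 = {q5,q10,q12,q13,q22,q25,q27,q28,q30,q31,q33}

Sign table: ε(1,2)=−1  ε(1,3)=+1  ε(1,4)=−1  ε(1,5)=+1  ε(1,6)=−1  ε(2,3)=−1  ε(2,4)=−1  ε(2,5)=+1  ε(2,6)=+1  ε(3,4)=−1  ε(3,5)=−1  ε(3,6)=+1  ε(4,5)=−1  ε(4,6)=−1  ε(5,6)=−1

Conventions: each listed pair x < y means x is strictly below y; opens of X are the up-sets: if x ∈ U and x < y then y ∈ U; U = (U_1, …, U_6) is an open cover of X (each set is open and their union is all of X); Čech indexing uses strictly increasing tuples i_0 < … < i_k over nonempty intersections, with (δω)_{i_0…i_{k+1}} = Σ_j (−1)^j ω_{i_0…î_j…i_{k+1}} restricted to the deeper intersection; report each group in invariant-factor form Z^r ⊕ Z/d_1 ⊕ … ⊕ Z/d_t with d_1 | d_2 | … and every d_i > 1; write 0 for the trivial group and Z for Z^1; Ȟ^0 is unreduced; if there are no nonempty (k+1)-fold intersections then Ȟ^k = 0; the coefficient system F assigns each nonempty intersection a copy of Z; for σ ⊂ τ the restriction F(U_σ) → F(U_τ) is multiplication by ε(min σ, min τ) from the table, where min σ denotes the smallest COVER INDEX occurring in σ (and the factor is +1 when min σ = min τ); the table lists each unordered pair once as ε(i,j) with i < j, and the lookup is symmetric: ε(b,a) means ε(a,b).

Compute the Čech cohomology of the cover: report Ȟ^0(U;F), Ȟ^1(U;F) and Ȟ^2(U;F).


Ȟ^0(U;F) ≅ 0,  Ȟ^1(U;F) ≅ Z/2,  Ȟ^2(U;F) ≅ Z

cover nerve:
  U12={q11,q15,q22} U13={q6,q15,q23} U14={q6,q16,q29} U15={q25,q29,q32} U16={q22,q25,q28} U23={q3,q9,q15} U24={q12,q18,q20} U25={q7,q9,q20} U26={q12,q22,q31} U34={q6,q13,q21} U35={q9,q30,q34} U36={q10,q13,q30} U45={q1,q8,q20,q29} U46={q5,q12,q13} U56={q25,q30,q33}
  U123={q15} U126={q22} U134={q6} U145={q29} U156={q25} U235={q9} U245={q20} U246={q12} U346={q13} U356={q30}
C dims 6,15,10; δ0: rk 6, SNF 1^5·2; δ1: rk 9, SNF 1^9
Ȟ^0: (6−6)−0=0 ⇒ 0
Ȟ^1: (15−9)−6=0 plus torsion [2] ⇒ Z/2
Ȟ^2: (10−0)−9=1 ⇒ Z


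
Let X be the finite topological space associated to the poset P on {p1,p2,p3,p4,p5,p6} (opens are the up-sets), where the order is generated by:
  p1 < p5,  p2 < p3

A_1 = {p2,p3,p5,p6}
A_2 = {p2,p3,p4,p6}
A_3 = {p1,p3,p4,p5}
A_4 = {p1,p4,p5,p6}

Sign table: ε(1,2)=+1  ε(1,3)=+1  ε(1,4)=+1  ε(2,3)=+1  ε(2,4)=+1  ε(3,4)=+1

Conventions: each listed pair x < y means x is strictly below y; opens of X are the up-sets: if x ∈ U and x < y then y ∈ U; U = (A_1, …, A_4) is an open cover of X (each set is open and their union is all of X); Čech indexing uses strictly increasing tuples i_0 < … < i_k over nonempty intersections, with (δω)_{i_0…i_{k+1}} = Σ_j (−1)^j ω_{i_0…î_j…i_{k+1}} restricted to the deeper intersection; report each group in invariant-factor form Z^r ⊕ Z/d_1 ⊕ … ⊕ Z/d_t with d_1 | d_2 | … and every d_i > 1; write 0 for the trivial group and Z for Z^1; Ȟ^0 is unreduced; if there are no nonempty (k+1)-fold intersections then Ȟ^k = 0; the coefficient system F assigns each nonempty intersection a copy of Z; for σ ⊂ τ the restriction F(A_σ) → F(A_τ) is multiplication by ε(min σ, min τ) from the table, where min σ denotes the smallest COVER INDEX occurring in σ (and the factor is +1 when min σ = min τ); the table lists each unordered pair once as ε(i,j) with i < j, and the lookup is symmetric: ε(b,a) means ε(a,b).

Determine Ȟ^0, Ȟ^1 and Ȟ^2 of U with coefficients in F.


cover nerve:
  A12={p2,p3,p6} A13={p3,p5} A14={p5,p6} A23={p3,p4} A24={p4,p6} A34={p1,p4,p5}
  A123={p3} A124={p6} A134={p5} A234={p4}
C dims 4,6,4; δ0: rk 3, SNF 1^3; δ1: rk 3, SNF 1^3
Ȟ^0: (4−3)−0=1 ⇒ Z
Ȟ^1: (6−3)−3=0 ⇒ 0
Ȟ^2: (4−0)−3=1 ⇒ Z

Ȟ^0 ≅ Z; Ȟ^1 ≅ 0; Ȟ^2 ≅ Z


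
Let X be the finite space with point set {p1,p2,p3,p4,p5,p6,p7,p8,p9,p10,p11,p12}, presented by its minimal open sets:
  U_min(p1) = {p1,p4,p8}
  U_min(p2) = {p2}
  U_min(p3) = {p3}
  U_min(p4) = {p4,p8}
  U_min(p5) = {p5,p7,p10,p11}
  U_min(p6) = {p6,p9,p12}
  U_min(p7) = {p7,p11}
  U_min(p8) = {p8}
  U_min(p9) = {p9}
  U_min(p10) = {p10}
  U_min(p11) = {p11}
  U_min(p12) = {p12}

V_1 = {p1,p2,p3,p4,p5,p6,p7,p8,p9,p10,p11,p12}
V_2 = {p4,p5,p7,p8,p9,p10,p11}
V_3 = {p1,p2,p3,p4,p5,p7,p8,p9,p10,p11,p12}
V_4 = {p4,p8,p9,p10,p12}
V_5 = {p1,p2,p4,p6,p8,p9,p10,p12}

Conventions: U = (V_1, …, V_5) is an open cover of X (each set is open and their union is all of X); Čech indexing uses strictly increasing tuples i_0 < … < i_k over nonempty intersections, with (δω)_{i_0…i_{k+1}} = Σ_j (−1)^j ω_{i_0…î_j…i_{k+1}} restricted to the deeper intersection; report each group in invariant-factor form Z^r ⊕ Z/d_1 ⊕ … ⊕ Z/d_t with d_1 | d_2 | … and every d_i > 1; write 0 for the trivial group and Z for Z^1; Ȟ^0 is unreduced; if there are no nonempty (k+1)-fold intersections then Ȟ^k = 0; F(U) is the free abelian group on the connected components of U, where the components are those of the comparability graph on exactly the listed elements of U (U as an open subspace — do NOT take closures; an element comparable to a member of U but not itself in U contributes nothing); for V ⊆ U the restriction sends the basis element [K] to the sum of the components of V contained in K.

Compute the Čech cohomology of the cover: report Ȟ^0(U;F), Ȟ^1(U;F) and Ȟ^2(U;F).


Ȟ^0 ≅ Z^5; Ȟ^1 ≅ 0; Ȟ^2 ≅ 0

cover nerve:
  V12={p4,p5,p7,p8,p9,p10,p11} V13={p1,p2,p3,p4,p5,p7,p8,p9,p10,p11,p12} V14={p4,p8,p9,p10,p12} V15={p1,p2,p4,p6,p8,p9,p10,p12} V23={p4,p5,p7,p8,p9,p10,p11} V24={p4,p8,p9,p10} V25={p4,p8,p9,p10} V34={p4,p8,p9,p10,p12} V35={p1,p2,p4,p8,p9,p10,p12} V45={p4,p8,p9,p10,p12}
  V123={p4,p5,p7,p8,p9,p10,p11} V124={p4,p8,p9,p10} V125={p4,p8,p9,p10} V134={p4,p8,p9,p10,p12} V135={p1,p2,p4,p8,p9,p10,p12} V145={p4,p8,p9,p10,p12} V234={p4,p8,p9,p10} V235={p4,p8,p9,p10} V245={p4,p8,p9,p10} V345={p4,p8,p9,p10,p12}
  V1234={p4,p8,p9,p10} V1235={p4,p8,p9,p10} V1245={p4,p8,p9,p10} V1345={p4,p8,p9,p10,p12} V2345={p4,p8,p9,p10}
  V12345={p4,p8,p9,p10}
components per intersection:
  V1: {p1,p4,p8} {p2} {p3} {p5,p7,p10,p11} {p6,p9,p12}
  V2: {p4,p8} {p5,p7,p10,p11} {p9}
  V3: {p1,p4,p8} {p2} {p3} {p5,p7,p10,p11} {p9} {p12}
  V4: {p4,p8} {p9} {p10} {p12}
  V5: {p1,p4,p8} {p2} {p6,p9,p12} {p10}
  V12: {p4,p8} {p5,p7,p10,p11} {p9}
  V13: {p1,p4,p8} {p2} {p3} {p5,p7,p10,p11} {p9} {p12}
  V14: {p4,p8} {p9} {p10} {p12}
  V15: {p1,p4,p8} {p2} {p6,p9,p12} {p10}
  V23: {p4,p8} {p5,p7,p10,p11} {p9}
  V24: {p4,p8} {p9} {p10}
  V25: {p4,p8} {p9} {p10}
  V34: {p4,p8} {p9} {p10} {p12}
  V35: {p1,p4,p8} {p2} {p9} {p10} {p12}
  V45: {p4,p8} {p9} {p10} {p12}
  V123: {p4,p8} {p5,p7,p10,p11} {p9}
  V124: {p4,p8} {p9} {p10}
  V125: {p4,p8} {p9} {p10}
  V134: {p4,p8} {p9} {p10} {p12}
  V135: {p1,p4,p8} {p2} {p9} {p10} {p12}
  V145: {p4,p8} {p9} {p10} {p12}
  V234: {p4,p8} {p9} {p10}
  V235: {p4,p8} {p9} {p10}
  V245: {p4,p8} {p9} {p10}
  V345: {p4,p8} {p9} {p10} {p12}
  V1234: {p4,p8} {p9} {p10}
  V1235: {p4,p8} {p9} {p10}
  V1245: {p4,p8} {p9} {p10}
  V1345: {p4,p8} {p9} {p10} {p12}
  V2345: {p4,p8} {p9} {p10}
  V12345: {p4,p8} {p9} {p10}
C dims 22,39,35,16; δ0: rk 17, SNF 1^17; δ1: rk 22, SNF 1^22; δ2: rk 13, SNF 1^13
Ȟ^0: (22−17)−0=5 ⇒ Z^5
Ȟ^1: (39−22)−17=0 ⇒ 0
Ȟ^2: (35−13)−22=0 ⇒ 0


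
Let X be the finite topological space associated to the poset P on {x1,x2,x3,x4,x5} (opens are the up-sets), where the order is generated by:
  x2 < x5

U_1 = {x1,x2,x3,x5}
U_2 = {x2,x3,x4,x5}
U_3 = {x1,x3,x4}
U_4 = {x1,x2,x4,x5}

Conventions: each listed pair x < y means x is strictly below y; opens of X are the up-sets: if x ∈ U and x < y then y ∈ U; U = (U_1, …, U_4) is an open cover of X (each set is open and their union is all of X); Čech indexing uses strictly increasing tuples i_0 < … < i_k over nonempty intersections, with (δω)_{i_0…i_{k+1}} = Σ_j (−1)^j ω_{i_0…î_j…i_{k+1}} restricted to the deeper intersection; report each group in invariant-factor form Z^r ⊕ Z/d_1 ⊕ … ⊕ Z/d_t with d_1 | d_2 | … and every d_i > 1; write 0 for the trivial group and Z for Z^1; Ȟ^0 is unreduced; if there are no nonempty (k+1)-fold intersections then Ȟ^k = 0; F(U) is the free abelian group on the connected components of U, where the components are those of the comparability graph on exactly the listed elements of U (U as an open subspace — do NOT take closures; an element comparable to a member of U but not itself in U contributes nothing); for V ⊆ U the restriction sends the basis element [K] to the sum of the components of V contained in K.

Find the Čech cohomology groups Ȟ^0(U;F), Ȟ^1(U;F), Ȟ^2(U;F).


nonempty overlaps:
  U12={x2,x3,x5} U13={x1,x3} U14={x1,x2,x5} U23={x3,x4} U24={x2,x4,x5} U34={x1,x4}
  U123={x3} U124={x2,x5} U134={x1} U234={x4}
components per intersection:
  U1: {x1} {x2,x5} {x3}
  U2: {x2,x5} {x3} {x4}
  U3: {x1} {x3} {x4}
  U4: {x1} {x2,x5} {x4}
  U12: {x2,x5} {x3}
  U13: {x1} {x3}
  U14: {x1} {x2,x5}
  U23: {x3} {x4}
  U24: {x2,x5} {x4}
  U34: {x1} {x4}
  U123: {x3}
  U124: {x2,x5}
  U134: {x1}
  U234: {x4}
C dims 12,12,4; δ0: rk 8, SNF 1^8; δ1: rk 4, SNF 1^4
degree 0: 12−8−0 = 4 → Ȟ^0 ≅ Z^4
degree 1: 12−4−8 = 0 → Ȟ^1 ≅ 0
degree 2: 4−0−4 = 0 → Ȟ^2 ≅ 0

Ȟ^0 ≅ Z^4; Ȟ^1 ≅ 0; Ȟ^2 ≅ 0


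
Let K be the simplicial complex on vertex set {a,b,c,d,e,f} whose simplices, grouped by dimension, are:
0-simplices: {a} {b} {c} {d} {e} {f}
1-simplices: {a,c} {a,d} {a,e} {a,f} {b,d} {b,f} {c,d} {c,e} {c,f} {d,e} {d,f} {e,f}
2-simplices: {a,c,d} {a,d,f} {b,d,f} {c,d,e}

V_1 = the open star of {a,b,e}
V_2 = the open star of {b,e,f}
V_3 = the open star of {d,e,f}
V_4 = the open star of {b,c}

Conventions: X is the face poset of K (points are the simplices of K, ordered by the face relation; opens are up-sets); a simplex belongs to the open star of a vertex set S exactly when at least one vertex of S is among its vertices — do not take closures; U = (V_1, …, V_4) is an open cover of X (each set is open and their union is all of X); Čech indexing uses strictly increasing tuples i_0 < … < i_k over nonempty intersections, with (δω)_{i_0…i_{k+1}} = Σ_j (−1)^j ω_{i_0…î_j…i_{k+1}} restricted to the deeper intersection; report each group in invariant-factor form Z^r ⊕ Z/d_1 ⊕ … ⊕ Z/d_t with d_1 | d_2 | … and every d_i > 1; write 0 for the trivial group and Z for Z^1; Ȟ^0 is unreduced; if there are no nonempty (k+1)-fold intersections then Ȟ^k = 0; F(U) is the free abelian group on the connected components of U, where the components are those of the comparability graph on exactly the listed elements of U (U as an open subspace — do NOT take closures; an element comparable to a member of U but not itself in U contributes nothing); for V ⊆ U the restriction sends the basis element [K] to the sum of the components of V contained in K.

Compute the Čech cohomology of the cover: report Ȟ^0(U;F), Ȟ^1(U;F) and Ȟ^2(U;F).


intersection data:
  V1={{a},{b},{e},{a,c},{a,d},{a,e},{a,f},{b,d},{b,f},{c,e},{d,e},{e,f},{a,c,d},{a,d,f},{b,d,f},{c,d,e}} V2={{b},{e},{f},{a,e},{a,f},{b,d},{b,f},{c,e},{c,f},{d,e},{d,f},{e,f},{a,d,f},{b,d,f},{c,d,e}} V3={{d},{e},{f},{a,d},{a,e},{a,f},{b,d},{b,f},{c,d},{c,e},{c,f},{d,e},{d,f},{e,f},{a,c,d},{a,d,f},{b,d,f},{c,d,e}} V4={{b},{c},{a,c},{b,d},{b,f},{c,d},{c,e},{c,f},{a,c,d},{b,d,f},{c,d,e}}
  V12={{b},{e},{a,e},{a,f},{b,d},{b,f},{c,e},{d,e},{e,f},{a,d,f},{b,d,f},{c,d,e}} V13={{e},{a,d},{a,e},{a,f},{b,d},{b,f},{c,e},{d,e},{e,f},{a,c,d},{a,d,f},{b,d,f},{c,d,e}} V14={{b},{a,c},{b,d},{b,f},{c,e},{a,c,d},{b,d,f},{c,d,e}} V23={{e},{f},{a,e},{a,f},{b,d},{b,f},{c,e},{c,f},{d,e},{d,f},{e,f},{a,d,f},{b,d,f},{c,d,e}} V24={{b},{b,d},{b,f},{c,e},{c,f},{b,d,f},{c,d,e}} V34={{b,d},{b,f},{c,d},{c,e},{c,f},{a,c,d},{b,d,f},{c,d,e}}
  V123={{e},{a,e},{a,f},{b,d},{b,f},{c,e},{d,e},{e,f},{a,d,f},{b,d,f},{c,d,e}} V124={{b},{b,d},{b,f},{c,e},{b,d,f},{c,d,e}} V134={{b,d},{b,f},{c,e},{a,c,d},{b,d,f},{c,d,e}} V234={{b,d},{b,f},{c,e},{c,f},{b,d,f},{c,d,e}}
  V1234={{b,d},{b,f},{c,e},{b,d,f},{c,d,e}}
components per intersection:
  V1: {{a},{e},{a,c},{a,d},{a,e},{a,f},{c,e},{d,e},{e,f},{a,c,d},{a,d,f},{c,d,e}} {{b},{b,d},{b,f},{b,d,f}}
  V2: {{b},{e},{f},{a,e},{a,f},{b,d},{b,f},{c,e},{c,f},{d,e},{d,f},{e,f},{a,d,f},{b,d,f},{c,d,e}}
  V3: {{d},{e},{f},{a,d},{a,e},{a,f},{b,d},{b,f},{c,d},{c,e},{c,f},{d,e},{d,f},{e,f},{a,c,d},{a,d,f},{b,d,f},{c,d,e}}
  V4: {{b},{b,d},{b,f},{b,d,f}} {{c},{a,c},{c,d},{c,e},{c,f},{a,c,d},{c,d,e}}
  V12: {{b},{b,d},{b,f},{b,d,f}} {{e},{a,e},{c,e},{d,e},{e,f},{c,d,e}} {{a,f},{a,d,f}}
  V13: {{e},{a,e},{c,e},{d,e},{e,f},{c,d,e}} {{a,d},{a,f},{a,c,d},{a,d,f}} {{b,d},{b,f},{b,d,f}}
  V14: {{b},{b,d},{b,f},{b,d,f}} {{a,c},{a,c,d}} {{c,e},{c,d,e}}
  V23: {{e},{f},{a,e},{a,f},{b,d},{b,f},{c,e},{c,f},{d,e},{d,f},{e,f},{a,d,f},{b,d,f},{c,d,e}}
  V24: {{b},{b,d},{b,f},{b,d,f}} {{c,e},{c,d,e}} {{c,f}}
  V34: {{b,d},{b,f},{b,d,f}} {{c,d},{c,e},{a,c,d},{c,d,e}} {{c,f}}
  V123: {{e},{a,e},{c,e},{d,e},{e,f},{c,d,e}} {{a,f},{a,d,f}} {{b,d},{b,f},{b,d,f}}
  V124: {{b},{b,d},{b,f},{b,d,f}} {{c,e},{c,d,e}}
  V134: {{b,d},{b,f},{b,d,f}} {{c,e},{c,d,e}} {{a,c,d}}
  V234: {{b,d},{b,f},{b,d,f}} {{c,e},{c,d,e}} {{c,f}}
  V1234: {{b,d},{b,f},{b,d,f}} {{c,e},{c,d,e}}
C dims 6,16,11,2; δ0: rk 5, SNF 1^5; δ1: rk 9, SNF 1^9; δ2: rk 2, SNF 1^2
Ȟ^0 = (6 − 5) − 0 = 1, so Ȟ^0 ≅ Z
Ȟ^1 = (16 − 9) − 5 = 2, so Ȟ^1 ≅ Z^2
Ȟ^2 = (11 − 2) − 9 = 0, so Ȟ^2 ≅ 0

Ȟ^0(U;F) ≅ Z, Ȟ^1(U;F) ≅ Z^2 and Ȟ^2(U;F) ≅ 0


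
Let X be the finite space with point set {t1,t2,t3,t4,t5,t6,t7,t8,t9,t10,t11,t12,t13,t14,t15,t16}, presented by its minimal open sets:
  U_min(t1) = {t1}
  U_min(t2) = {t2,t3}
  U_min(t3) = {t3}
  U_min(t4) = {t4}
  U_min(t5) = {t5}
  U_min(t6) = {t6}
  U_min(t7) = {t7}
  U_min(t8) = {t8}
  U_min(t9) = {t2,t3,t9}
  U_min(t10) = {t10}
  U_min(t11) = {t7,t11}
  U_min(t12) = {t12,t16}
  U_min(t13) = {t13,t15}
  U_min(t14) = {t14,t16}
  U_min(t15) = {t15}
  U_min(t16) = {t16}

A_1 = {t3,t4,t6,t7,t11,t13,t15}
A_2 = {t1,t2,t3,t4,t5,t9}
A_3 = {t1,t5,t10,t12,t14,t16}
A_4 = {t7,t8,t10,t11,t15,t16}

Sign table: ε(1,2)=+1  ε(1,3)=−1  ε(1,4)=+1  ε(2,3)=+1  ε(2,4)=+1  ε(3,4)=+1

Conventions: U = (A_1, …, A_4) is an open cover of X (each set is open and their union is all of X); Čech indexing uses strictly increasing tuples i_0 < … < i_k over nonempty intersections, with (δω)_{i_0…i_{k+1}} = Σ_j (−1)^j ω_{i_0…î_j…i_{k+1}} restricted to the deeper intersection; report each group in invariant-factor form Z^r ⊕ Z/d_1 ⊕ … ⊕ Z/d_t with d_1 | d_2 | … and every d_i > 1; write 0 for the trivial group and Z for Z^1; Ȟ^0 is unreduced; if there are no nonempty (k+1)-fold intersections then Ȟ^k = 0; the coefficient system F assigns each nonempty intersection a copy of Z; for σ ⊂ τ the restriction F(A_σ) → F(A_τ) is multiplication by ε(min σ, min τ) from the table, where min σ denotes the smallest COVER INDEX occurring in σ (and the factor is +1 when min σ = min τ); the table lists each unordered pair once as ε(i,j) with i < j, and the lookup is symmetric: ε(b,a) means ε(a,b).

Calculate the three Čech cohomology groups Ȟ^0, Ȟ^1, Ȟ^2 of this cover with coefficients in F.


nerve simplices:
  A12={t3,t4} A14={t7,t11,t15} A23={t1,t5} A34={t10,t16}
C dims 4,4; δ0: rk 3, SNF 1^3
degree 0: 4−3−0 = 1 → Ȟ^0 ≅ Z
degree 1: 4−0−3 = 1 → Ȟ^1 ≅ Z
degree 2: 0−0−0 = 0 → Ȟ^2 ≅ 0

Ȟ^0 = Z; Ȟ^1 = Z; Ȟ^2 = 0


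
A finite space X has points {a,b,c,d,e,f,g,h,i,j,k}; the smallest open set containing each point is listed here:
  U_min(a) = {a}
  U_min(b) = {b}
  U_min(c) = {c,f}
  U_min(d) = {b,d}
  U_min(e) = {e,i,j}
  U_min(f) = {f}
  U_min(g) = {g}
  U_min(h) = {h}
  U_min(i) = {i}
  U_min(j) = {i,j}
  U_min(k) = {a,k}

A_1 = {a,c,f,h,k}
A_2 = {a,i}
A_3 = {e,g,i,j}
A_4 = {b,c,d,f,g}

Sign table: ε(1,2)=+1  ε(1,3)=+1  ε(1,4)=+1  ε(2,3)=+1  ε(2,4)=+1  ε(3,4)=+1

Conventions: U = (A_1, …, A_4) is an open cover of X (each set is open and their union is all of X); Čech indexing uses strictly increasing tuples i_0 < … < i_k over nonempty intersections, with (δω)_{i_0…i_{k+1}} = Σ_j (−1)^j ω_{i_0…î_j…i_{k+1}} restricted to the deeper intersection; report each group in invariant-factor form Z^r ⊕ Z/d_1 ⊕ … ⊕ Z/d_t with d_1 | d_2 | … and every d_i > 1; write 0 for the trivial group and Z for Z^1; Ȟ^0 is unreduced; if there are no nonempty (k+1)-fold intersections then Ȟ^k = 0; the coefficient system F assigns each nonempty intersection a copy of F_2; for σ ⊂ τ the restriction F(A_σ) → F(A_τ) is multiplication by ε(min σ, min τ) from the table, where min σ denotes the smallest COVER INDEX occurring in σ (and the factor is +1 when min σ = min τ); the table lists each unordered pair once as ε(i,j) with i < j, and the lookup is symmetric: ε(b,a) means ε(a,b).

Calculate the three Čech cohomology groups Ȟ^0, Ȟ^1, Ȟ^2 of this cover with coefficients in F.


nonempty intersections:
  A12={a} A14={c,f} A23={i} A34={g}
C dims 4,4; δ0: rk_F2 3
Ȟ^0: (4−3)−0=1 ⇒ Z/2
Ȟ^1: (4−0)−3=1 ⇒ Z/2
Ȟ^2: (0−0)−0=0 ⇒ 0

Ȟ^0(U;F) ≅ Z/2; Ȟ^1(U;F) ≅ Z/2; Ȟ^2(U;F) ≅ 0


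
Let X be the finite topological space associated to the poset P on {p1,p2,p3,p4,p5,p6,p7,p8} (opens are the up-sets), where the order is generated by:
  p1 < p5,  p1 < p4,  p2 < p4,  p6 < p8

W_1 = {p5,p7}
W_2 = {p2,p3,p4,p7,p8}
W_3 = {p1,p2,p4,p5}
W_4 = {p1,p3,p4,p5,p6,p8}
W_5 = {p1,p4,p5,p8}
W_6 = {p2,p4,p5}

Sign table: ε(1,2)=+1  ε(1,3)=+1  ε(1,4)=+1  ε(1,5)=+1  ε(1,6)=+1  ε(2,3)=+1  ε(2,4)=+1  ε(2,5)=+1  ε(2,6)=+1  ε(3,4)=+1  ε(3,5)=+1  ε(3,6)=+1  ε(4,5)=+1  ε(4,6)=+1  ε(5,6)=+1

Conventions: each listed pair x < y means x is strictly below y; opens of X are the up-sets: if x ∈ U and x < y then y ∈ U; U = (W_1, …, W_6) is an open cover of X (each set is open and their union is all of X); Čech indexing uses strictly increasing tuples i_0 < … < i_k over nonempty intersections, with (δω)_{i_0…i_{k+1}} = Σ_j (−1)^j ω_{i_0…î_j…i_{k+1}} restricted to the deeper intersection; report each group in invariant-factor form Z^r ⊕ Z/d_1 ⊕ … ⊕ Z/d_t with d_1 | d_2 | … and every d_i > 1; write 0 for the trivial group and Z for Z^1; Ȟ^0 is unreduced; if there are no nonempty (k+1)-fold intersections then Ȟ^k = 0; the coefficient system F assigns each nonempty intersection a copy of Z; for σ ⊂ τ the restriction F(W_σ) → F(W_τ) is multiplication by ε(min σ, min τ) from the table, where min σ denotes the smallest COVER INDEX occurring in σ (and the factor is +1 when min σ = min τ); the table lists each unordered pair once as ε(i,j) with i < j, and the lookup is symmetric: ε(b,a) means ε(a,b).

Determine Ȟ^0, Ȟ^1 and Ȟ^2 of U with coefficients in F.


nonempty intersections:
  W12={p7} W13={p5} W14={p5} W15={p5} W16={p5} W23={p2,p4} W24={p3,p4,p8} W25={p4,p8} W26={p2,p4} W34={p1,p4,p5} W35={p1,p4,p5} W36={p2,p4,p5} W45={p1,p4,p5,p8} W46={p4,p5} W56={p4,p5}
  W134={p5} W135={p5} W136={p5} W145={p5} W146={p5} W156={p5} W234={p4} W235={p4} W236={p2,p4} W245={p4,p8} W246={p4} W256={p4} W345={p1,p4,p5} W346={p4,p5} W356={p4,p5} W456={p4,p5}
  W1345={p5} W1346={p5} W1356={p5} W1456={p5} W2345={p4} W2346={p4} W2356={p4} W2456={p4} W3456={p4,p5}
  W13456={p5} W23456={p4}
C dims 6,15,16,9; δ0: rk 5, SNF 1^5; δ1: rk 9, SNF 1^9; δ2: rk 7, SNF 1^7
Ȟ^0: (6−5)−0=1 ⇒ Z
Ȟ^1: (15−9)−5=1 ⇒ Z
Ȟ^2: (16−7)−9=0 ⇒ 0

Ȟ^0 = Z; Ȟ^1 = Z; Ȟ^2 = 0


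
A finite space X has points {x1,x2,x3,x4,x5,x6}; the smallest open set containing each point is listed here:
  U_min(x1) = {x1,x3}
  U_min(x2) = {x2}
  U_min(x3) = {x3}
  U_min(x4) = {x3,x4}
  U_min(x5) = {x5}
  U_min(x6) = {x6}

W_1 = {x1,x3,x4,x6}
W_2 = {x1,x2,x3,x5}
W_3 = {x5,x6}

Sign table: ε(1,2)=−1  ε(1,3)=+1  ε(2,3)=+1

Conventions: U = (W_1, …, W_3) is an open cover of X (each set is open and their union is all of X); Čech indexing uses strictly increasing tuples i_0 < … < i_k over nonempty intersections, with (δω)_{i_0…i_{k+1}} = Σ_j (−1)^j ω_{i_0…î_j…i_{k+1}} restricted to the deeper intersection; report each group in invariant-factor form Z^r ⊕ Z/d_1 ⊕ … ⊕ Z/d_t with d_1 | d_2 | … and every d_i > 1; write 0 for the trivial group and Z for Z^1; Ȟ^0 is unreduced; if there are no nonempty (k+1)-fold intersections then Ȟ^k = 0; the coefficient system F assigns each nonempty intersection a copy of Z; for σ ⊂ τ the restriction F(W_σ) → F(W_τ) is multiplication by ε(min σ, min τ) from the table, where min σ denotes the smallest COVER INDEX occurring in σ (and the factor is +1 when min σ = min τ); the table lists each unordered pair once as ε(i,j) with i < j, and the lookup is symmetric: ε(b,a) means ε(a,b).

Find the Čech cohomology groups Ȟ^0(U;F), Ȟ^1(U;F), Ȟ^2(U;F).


nonempty intersections:
  W12={x1,x3} W13={x6} W23={x5}
C dims 3,3; δ0: rk 3, SNF 1^2·2
Ȟ^0: (3−3)−0=0 ⇒ 0
Ȟ^1: (3−0)−3=0 plus torsion [2] ⇒ Z/2
Ȟ^2: (0−0)−0=0 ⇒ 0

Ȟ^0(U;F) ≅ 0, Ȟ^1(U;F) ≅ Z/2 and Ȟ^2(U;F) ≅ 0


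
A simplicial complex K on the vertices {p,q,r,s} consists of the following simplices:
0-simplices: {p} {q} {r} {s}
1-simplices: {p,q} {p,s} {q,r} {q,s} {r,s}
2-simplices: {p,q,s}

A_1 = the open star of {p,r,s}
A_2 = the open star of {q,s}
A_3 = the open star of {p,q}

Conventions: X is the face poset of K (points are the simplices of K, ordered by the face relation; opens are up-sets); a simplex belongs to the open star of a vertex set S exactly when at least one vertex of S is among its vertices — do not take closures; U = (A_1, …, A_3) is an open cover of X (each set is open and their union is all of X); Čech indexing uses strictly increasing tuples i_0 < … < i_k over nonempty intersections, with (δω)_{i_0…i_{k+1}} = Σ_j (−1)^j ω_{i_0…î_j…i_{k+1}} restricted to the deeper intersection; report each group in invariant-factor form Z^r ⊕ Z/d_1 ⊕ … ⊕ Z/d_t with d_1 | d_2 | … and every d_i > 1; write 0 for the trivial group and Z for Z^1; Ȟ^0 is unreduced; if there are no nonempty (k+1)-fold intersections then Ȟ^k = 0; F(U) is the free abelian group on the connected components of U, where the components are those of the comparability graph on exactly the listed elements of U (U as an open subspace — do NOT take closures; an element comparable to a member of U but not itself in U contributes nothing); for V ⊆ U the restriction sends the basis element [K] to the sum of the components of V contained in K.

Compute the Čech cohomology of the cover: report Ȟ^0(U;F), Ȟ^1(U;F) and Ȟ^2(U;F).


Ȟ^0(U;F) ≅ Z; Ȟ^1(U;F) ≅ Z; Ȟ^2(U;F) ≅ 0

nonempty intersections:
  A1={{p},{r},{s},{p,q},{p,s},{q,r},{q,s},{r,s},{p,q,s}} A2={{q},{s},{p,q},{p,s},{q,r},{q,s},{r,s},{p,q,s}} A3={{p},{q},{p,q},{p,s},{q,r},{q,s},{p,q,s}}
  A12={{s},{p,q},{p,s},{q,r},{q,s},{r,s},{p,q,s}} A13={{p},{p,q},{p,s},{q,r},{q,s},{p,q,s}} A23={{q},{p,q},{p,s},{q,r},{q,s},{p,q,s}}
  A123={{p,q},{p,s},{q,r},{q,s},{p,q,s}}
components per intersection:
  A1: {{p},{r},{s},{p,q},{p,s},{q,r},{q,s},{r,s},{p,q,s}}
  A2: {{q},{s},{p,q},{p,s},{q,r},{q,s},{r,s},{p,q,s}}
  A3: {{p},{q},{p,q},{p,s},{q,r},{q,s},{p,q,s}}
  A12: {{s},{p,q},{p,s},{q,s},{r,s},{p,q,s}} {{q,r}}
  A13: {{p},{p,q},{p,s},{q,s},{p,q,s}} {{q,r}}
  A23: {{q},{p,q},{p,s},{q,r},{q,s},{p,q,s}}
  A123: {{p,q},{p,s},{q,s},{p,q,s}} {{q,r}}
C dims 3,5,2; δ0: rk 2, SNF 1^2; δ1: rk 2, SNF 1^2
Ȟ^0: (3−2)−0=1 ⇒ Z
Ȟ^1: (5−2)−2=1 ⇒ Z
Ȟ^2: (2−0)−2=0 ⇒ 0


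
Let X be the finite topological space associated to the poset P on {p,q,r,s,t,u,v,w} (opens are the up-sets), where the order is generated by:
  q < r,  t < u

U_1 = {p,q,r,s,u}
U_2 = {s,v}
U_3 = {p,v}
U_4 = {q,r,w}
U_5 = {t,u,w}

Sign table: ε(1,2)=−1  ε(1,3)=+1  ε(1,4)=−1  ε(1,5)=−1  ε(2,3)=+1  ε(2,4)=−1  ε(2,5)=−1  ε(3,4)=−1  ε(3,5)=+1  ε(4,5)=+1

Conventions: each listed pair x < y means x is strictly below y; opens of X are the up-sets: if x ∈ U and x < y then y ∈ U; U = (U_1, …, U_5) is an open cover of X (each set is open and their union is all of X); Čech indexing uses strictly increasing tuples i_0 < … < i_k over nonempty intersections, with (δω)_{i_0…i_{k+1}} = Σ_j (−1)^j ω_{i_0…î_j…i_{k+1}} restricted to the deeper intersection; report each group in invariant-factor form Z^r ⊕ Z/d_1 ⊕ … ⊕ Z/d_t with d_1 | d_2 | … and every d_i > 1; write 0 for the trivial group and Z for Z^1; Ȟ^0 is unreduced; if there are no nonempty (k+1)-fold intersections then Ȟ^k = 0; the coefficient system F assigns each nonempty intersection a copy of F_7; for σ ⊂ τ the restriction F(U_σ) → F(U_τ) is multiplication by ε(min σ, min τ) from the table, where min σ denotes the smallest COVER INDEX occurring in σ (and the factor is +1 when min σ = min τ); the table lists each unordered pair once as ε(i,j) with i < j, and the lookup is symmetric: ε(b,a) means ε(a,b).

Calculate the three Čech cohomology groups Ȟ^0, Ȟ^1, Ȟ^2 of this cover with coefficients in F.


nerve of the cover:
  U12={s} U13={p} U14={q,r} U15={u} U23={v} U45={w}
C dims 5,6; δ0: rk_F7 5
Ȟ^0 = (5 − 5) − 0 = 0, so Ȟ^0 ≅ 0
Ȟ^1 = (6 − 0) − 5 = 1, so Ȟ^1 ≅ Z/7
Ȟ^2 = (0 − 0) − 0 = 0, so Ȟ^2 ≅ 0

Ȟ^0(U;F) ≅ 0,  Ȟ^1(U;F) ≅ Z/7,  Ȟ^2(U;F) ≅ 0


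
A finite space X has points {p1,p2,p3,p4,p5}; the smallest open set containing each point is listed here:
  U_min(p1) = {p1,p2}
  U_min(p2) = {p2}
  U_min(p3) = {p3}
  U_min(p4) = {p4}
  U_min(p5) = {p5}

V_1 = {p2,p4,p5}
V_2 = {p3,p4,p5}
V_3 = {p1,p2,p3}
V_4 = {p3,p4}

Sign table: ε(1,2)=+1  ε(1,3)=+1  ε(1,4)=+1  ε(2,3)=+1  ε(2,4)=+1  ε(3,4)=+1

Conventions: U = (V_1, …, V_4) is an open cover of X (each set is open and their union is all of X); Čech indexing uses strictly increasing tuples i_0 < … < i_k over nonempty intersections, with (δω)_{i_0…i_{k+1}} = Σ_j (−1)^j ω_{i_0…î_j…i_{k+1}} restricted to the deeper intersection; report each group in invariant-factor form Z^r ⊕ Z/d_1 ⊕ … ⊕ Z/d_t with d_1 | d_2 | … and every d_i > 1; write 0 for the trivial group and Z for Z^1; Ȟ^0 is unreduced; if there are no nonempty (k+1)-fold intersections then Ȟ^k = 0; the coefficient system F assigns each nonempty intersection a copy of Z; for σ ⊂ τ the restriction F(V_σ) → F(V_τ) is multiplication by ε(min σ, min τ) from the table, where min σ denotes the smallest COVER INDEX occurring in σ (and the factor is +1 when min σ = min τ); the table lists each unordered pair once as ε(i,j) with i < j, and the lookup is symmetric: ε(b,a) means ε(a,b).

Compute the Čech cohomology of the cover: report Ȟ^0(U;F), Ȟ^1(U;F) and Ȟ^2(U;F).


Ȟ^0 ≅ Z, Ȟ^1 ≅ Z, Ȟ^2 ≅ 0

intersection data:
  V12={p4,p5} V13={p2} V14={p4} V23={p3} V24={p3,p4} V34={p3}
  V124={p4} V234={p3}
C dims 4,6,2; δ0: rk 3, SNF 1^3; δ1: rk 2, SNF 1^2
Ȟ^0 = (4 − 3) − 0 = 1, so Ȟ^0 ≅ Z
Ȟ^1 = (6 − 2) − 3 = 1, so Ȟ^1 ≅ Z
Ȟ^2 = (2 − 0) − 2 = 0, so Ȟ^2 ≅ 0


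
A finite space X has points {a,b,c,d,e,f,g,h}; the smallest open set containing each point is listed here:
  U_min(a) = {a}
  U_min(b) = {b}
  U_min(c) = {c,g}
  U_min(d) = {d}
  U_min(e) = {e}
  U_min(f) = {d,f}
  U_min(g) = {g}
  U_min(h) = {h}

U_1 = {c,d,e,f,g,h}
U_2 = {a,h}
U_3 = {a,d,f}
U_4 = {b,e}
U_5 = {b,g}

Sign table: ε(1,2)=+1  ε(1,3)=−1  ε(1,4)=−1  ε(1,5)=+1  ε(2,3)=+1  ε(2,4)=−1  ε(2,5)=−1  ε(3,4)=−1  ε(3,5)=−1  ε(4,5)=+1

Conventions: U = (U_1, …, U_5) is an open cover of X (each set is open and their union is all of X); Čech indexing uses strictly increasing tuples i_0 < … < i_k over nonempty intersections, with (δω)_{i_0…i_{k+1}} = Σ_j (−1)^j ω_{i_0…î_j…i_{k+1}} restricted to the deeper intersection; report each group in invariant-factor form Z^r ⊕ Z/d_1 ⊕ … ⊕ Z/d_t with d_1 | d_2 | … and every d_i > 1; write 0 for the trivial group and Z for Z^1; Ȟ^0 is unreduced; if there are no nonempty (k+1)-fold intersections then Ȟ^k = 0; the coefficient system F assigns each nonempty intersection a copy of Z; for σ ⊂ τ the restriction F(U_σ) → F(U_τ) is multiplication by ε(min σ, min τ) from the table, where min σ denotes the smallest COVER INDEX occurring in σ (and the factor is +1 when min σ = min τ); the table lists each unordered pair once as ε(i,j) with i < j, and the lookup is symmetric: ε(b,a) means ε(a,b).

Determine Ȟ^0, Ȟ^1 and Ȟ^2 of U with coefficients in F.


nonempty overlaps:
  U12={h} U13={d,f} U14={e} U15={g} U23={a} U45={b}
C dims 5,6; δ0: rk 5, SNF 1^4·2
degree 0: 5−5−0 = 0 → Ȟ^0 ≅ 0
degree 1: 6−0−5 = 1 plus torsion [2] → Ȟ^1 ≅ Z ⊕ Z/2
degree 2: 0−0−0 = 0 → Ȟ^2 ≅ 0

Ȟ^0 = 0,  Ȟ^1 = Z ⊕ Z/2,  Ȟ^2 = 0


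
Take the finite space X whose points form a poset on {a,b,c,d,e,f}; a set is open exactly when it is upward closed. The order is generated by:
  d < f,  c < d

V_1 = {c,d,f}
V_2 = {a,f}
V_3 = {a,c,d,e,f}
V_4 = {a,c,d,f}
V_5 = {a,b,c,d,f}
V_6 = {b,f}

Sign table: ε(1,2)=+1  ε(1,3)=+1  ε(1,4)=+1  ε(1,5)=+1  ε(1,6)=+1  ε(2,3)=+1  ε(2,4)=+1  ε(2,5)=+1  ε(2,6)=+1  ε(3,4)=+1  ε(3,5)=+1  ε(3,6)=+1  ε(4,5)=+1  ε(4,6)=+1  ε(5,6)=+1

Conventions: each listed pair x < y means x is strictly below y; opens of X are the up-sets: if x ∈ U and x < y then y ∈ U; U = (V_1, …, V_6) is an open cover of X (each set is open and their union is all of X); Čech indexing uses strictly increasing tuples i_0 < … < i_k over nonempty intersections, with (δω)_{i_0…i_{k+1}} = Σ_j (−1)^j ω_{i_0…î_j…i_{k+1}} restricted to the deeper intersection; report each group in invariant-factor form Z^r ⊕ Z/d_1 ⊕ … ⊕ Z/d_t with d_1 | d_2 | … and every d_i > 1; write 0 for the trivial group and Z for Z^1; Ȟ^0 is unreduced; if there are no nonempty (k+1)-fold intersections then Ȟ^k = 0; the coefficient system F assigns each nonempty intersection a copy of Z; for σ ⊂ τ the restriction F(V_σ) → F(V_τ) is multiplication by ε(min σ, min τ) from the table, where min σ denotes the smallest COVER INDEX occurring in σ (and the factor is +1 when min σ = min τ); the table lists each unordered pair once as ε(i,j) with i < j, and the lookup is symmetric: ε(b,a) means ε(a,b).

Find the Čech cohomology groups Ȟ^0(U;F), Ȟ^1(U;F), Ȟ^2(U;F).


Ȟ^0(U;F) ≅ Z; Ȟ^1(U;F) ≅ 0; Ȟ^2(U;F) ≅ 0

nerve simplices:
  V12={f} V13={c,d,f} V14={c,d,f} V15={c,d,f} V16={f} V23={a,f} V24={a,f} V25={a,f} V26={f} V34={a,c,d,f} V35={a,c,d,f} V36={f} V45={a,c,d,f} V46={f} V56={b,f}
  V123={f} V124={f} V125={f} V126={f} V134={c,d,f} V135={c,d,f} V136={f} V145={c,d,f} V146={f} V156={f} V234={a,f} V235={a,f} V236={f} V245={a,f} V246={f} V256={f} V345={a,c,d,f} V346={f} V356={f} V456={f}
  V1234={f} V1235={f} V1236={f} V1245={f} V1246={f} V1256={f} V1345={c,d,f} V1346={f} V1356={f} V1456={f} V2345={a,f} V2346={f} V2356={f} V2456={f} V3456={f}
  V12345={f} V12346={f} V12356={f} V12456={f} V13456={f} V23456={f}
  V123456={f}
C dims 6,15,20,15; δ0: rk 5, SNF 1^5; δ1: rk 10, SNF 1^10; δ2: rk 10, SNF 1^10
degree 0: 6−5−0 = 1 → Ȟ^0 ≅ Z
degree 1: 15−10−5 = 0 → Ȟ^1 ≅ 0
degree 2: 20−10−10 = 0 → Ȟ^2 ≅ 0
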